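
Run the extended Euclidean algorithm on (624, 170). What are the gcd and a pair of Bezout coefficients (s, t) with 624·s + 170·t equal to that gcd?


Euclidean algorithm on (624, 170) — divide until remainder is 0:
  624 = 3 · 170 + 114
  170 = 1 · 114 + 56
  114 = 2 · 56 + 2
  56 = 28 · 2 + 0
gcd(624, 170) = 2.
Track Bezout coefficients alongside the remainders: start with r₀ = 624 = a·1 + b·0 (s = 1, t = 0) and r₁ = 170 = a·0 + b·1 (s = 0, t = 1); each new remainder r_{k+1} = r_{k-1} − q_k·r_k inherits s_{k+1} = s_{k-1} − q_k·s_k, t_{k+1} = t_{k-1} − q_k·t_k, so r_k = a·s_k + b·t_k at every step:
  q = 3: r = 114, s = 1 − 3·0 = 1, t = 0 − 3·1 = -3  (check: 624·1 + 170·(-3) = 114)
  q = 1: r = 56, s = 0 − 1·1 = -1, t = 1 − 1·(-3) = 4  (check: 624·(-1) + 170·4 = 56)
  q = 2: r = 2, s = 1 − 2·(-1) = 3, t = -3 − 2·4 = -11  (check: 624·3 + 170·(-11) = 2)
The row with r = 2 (the gcd) gives the Bezout coefficients s = 3, t = -11.
Result: 624 · (3) + 170 · (-11) = 2.

gcd(624, 170) = 2; s = 3, t = -11 (check: 624·3 + 170·(-11) = 2).


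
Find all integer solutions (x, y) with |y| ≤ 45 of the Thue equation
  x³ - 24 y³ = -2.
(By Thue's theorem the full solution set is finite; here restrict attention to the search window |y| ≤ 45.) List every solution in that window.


The equation is x³ - 24y³ = -2. For fixed y, x³ = 24·y³ − 2, so a solution requires the RHS to be a perfect cube.
Strategy: iterate y from -45 to 45, compute RHS = 24·y³ − 2, and check whether it is a (positive or negative) perfect cube.
Check small values of y:
  y = 0: RHS = -2 is not a perfect cube.
  y = 1: RHS = 22 is not a perfect cube.
  y = -1: RHS = -26 is not a perfect cube.
  y = 2: RHS = 190 is not a perfect cube.
  y = -2: RHS = -194 is not a perfect cube.
  y = 3: RHS = 646 is not a perfect cube.
  y = -3: RHS = -650 is not a perfect cube.
Continuing the search up to |y| = 45 finds no solutions either.
No (x, y) in the scanned range satisfies the equation.

No integer solutions with |y| ≤ 45.


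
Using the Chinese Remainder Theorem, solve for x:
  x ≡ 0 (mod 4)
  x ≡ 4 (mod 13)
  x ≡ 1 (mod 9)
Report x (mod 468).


Moduli 4, 13, 9 are pairwise coprime; by CRT there is a unique solution modulo M = 4 · 13 · 9 = 468.
Solve pairwise, accumulating the modulus:
  Start with x ≡ 0 (mod 4).
  Combine with x ≡ 4 (mod 13): since gcd(4, 13) = 1, we get a unique residue mod 52.
    Write x = 0 + 4·t and substitute into x ≡ 4 (mod 13): 4·t ≡ 4 − 0 = 4 (mod 13).
    The inverse of 4 mod 13 is 10 (since 4·10 = 40 = 3·13 + 1), so t ≡ 10·4 = 40 ≡ 1 (mod 13).
    Then x = 0 + 4·1 = 4, valid modulo lcm(4, 13) = 52: x ≡ 4 (mod 52).
  Combine with x ≡ 1 (mod 9): since gcd(52, 9) = 1, we get a unique residue mod 468.
    Write x = 4 + 52·t and substitute into x ≡ 1 (mod 9): 52·t ≡ 1 − 4 = -3 (mod 9).
    Reduce coefficients mod 9: 7·t ≡ 6 (mod 9).
    The inverse of 7 mod 9 is 4 (since 7·4 = 28 = 3·9 + 1), so t ≡ 4·6 = 24 ≡ 6 (mod 9).
    Then x = 4 + 52·6 = 316, valid modulo lcm(52, 9) = 468: x ≡ 316 (mod 468).
Verify: 316 mod 4 = 0 ✓, 316 mod 13 = 4 ✓, 316 mod 9 = 1 ✓.

x ≡ 316 (mod 468).


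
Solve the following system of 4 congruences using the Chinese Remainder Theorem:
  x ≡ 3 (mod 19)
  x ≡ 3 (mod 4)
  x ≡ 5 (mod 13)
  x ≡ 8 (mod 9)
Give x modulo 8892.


Product of moduli M = 19 · 4 · 13 · 9 = 8892.
Merge one congruence at a time:
  Start: x ≡ 3 (mod 19).
  Combine with x ≡ 3 (mod 4); new modulus lcm = 76.
    Write x = 3 + 19·t and substitute into x ≡ 3 (mod 4): 19·t ≡ 3 − 3 = 0 (mod 4).
    Reduce coefficients mod 4: 3·t ≡ 0 (mod 4).
    The inverse of 3 mod 4 is 3 (since 3·3 = 9 = 2·4 + 1), so t ≡ 3·0 = 0 ≡ 0 (mod 4).
    Then x = 3 + 19·0 = 3, valid modulo lcm(19, 4) = 76: x ≡ 3 (mod 76).
  Combine with x ≡ 5 (mod 13); new modulus lcm = 988.
    Write x = 3 + 76·t and substitute into x ≡ 5 (mod 13): 76·t ≡ 5 − 3 = 2 (mod 13).
    Reduce coefficients mod 13: 11·t ≡ 2 (mod 13).
    The inverse of 11 mod 13 is 6 (since 11·6 = 66 = 5·13 + 1), so t ≡ 6·2 = 12 ≡ 12 (mod 13).
    Then x = 3 + 76·12 = 915, valid modulo lcm(76, 13) = 988: x ≡ 915 (mod 988).
  Combine with x ≡ 8 (mod 9); new modulus lcm = 8892.
    Write x = 915 + 988·t and substitute into x ≡ 8 (mod 9): 988·t ≡ 8 − 915 = -907 (mod 9).
    Reduce coefficients mod 9: 7·t ≡ 2 (mod 9).
    The inverse of 7 mod 9 is 4 (since 7·4 = 28 = 3·9 + 1), so t ≡ 4·2 = 8 ≡ 8 (mod 9).
    Then x = 915 + 988·8 = 8819, valid modulo lcm(988, 9) = 8892: x ≡ 8819 (mod 8892).
Verify against each original: 8819 mod 19 = 3, 8819 mod 4 = 3, 8819 mod 13 = 5, 8819 mod 9 = 8.

x ≡ 8819 (mod 8892).


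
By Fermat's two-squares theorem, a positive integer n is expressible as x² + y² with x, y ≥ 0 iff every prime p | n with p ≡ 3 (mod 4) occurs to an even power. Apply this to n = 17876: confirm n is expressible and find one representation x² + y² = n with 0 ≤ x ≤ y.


Step 1: Factor n = 17876 = 2^2 · 41 · 109.
Step 2: Check the mod-4 condition on each prime factor: 2 = 2 (special); 41 ≡ 1 (mod 4), exponent 1; 109 ≡ 1 (mod 4), exponent 1.
All primes ≡ 3 (mod 4) appear to even exponent (or don't appear), so by the two-squares theorem n IS expressible as a sum of two squares.
Step 3: Build a representation. Group n = k² · m with k = 2 and m = 41 · 109 = 4469 (a product of primes ≡ 1 (mod 4)); a representation of m scales to one of n via (k·x)² + (k·y)² = k²(x² + y²). Each prime p ≡ 1 (mod 4) is itself a sum of two squares; find a² by testing p − a² for a perfect square:
  41: 41 − 1² = 40, 41 − 2² = 37, 41 − 3² = 32, 41 − 4² = 25 = 5² ⇒ 41 = 4² + 5².
  109: 109 − 1² = 108, 109 − 2² = 105, 109 − 3² = 100 = 10² ⇒ 109 = 3² + 10².
  Combine using the Brahmagupta–Fibonacci identity (a² + b²)(c² + d²) = (ac − bd)² + (ad + bc)² = (ac + bd)² + (ad − bc)²:
  41 · 109 = 4469: from (4² + 5²)(3² + 10²), take (4·3 − 5·10, 4·10 + 5·3) = (12 − 50, 40 + 15) = (-38, 55); dropping signs (only squares matter) gives (38, 55); check 38² + 55² = 1444 + 3025 = 4469 ✓.
  Scale by k = 2: (2·38, 2·55) = (76, 110).
Step 4: Order so x ≤ y and verify: 76² + 110² = 5776 + 12100 = 17876 = n. ✓

n = 17876 = 76² + 110² (one valid representation with x ≤ y).


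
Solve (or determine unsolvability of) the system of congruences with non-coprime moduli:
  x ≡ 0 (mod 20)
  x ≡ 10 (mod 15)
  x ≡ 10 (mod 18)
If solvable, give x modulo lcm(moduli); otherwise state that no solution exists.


Moduli 20, 15, 18 are not pairwise coprime, so CRT works modulo lcm(m_i) when all pairwise compatibility conditions hold.
Pairwise compatibility: gcd(m_i, m_j) must divide a_i - a_j for every pair.
Merge one congruence at a time:
  Start: x ≡ 0 (mod 20).
  Combine with x ≡ 10 (mod 15): gcd(20, 15) = 5; 10 - 0 = 10, which IS divisible by 5, so compatible.
    Write x = 0 + 20·t and substitute into x ≡ 10 (mod 15): 20·t ≡ 10 − 0 = 10 (mod 15).
    Divide the congruence (and modulus) by g = 5: 4·t ≡ 2 (mod 3).
    Reduce coefficients mod 3: 1·t ≡ 2 (mod 3).
    So t ≡ 2 (mod 3).
    Then x = 0 + 20·2 = 40, valid modulo lcm(20, 15) = 60: x ≡ 40 (mod 60).
  Combine with x ≡ 10 (mod 18): gcd(60, 18) = 6; 10 - 40 = -30, which IS divisible by 6, so compatible.
    Write x = 40 + 60·t and substitute into x ≡ 10 (mod 18): 60·t ≡ 10 − 40 = -30 (mod 18).
    Divide the congruence (and modulus) by g = 6: 10·t ≡ -5 (mod 3).
    Reduce coefficients mod 3: 1·t ≡ 1 (mod 3).
    So t ≡ 1 (mod 3).
    Then x = 40 + 60·1 = 100, valid modulo lcm(60, 18) = 180: x ≡ 100 (mod 180).
Verify: 100 mod 20 = 0, 100 mod 15 = 10, 100 mod 18 = 10.

x ≡ 100 (mod 180).


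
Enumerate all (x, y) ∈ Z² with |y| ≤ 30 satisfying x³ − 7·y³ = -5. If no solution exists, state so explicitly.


The equation is x³ - 7y³ = -5. For fixed y, x³ = 7·y³ − 5, so a solution requires the RHS to be a perfect cube.
Strategy: iterate y from -30 to 30, compute RHS = 7·y³ − 5, and check whether it is a (positive or negative) perfect cube.
Check small values of y:
  y = 0: RHS = -5 is not a perfect cube.
  y = 1: RHS = 2 is not a perfect cube.
  y = -1: RHS = -12 is not a perfect cube.
  y = 2: RHS = 51 is not a perfect cube.
  y = -2: RHS = -61 is not a perfect cube.
  y = 3: RHS = 184 is not a perfect cube.
  y = -3: RHS = -194 is not a perfect cube.
Continuing the search up to |y| = 30 finds no solutions either.
No (x, y) in the scanned range satisfies the equation.

No integer solutions with |y| ≤ 30.


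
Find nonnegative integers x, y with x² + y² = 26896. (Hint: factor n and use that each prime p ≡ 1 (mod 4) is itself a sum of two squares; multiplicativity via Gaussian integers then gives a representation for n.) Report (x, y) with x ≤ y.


Step 1: Factor n = 26896 = 2^4 · 41^2.
Step 2: Check the mod-4 condition on each prime factor: 2 = 2 (special); 41 ≡ 1 (mod 4), exponent 2.
All primes ≡ 3 (mod 4) appear to even exponent (or don't appear), so by the two-squares theorem n IS expressible as a sum of two squares.
Step 3: Build a representation. Group n = k² · m with k = 4 and m = 41 · 41 = 1681 (a product of primes ≡ 1 (mod 4)); a representation of m scales to one of n via (k·x)² + (k·y)² = k²(x² + y²). Each prime p ≡ 1 (mod 4) is itself a sum of two squares; find a² by testing p − a² for a perfect square:
  41: 41 − 1² = 40, 41 − 2² = 37, 41 − 3² = 32, 41 − 4² = 25 = 5² ⇒ 41 = 4² + 5².
  Combine using the Brahmagupta–Fibonacci identity (a² + b²)(c² + d²) = (ac − bd)² + (ad + bc)² = (ac + bd)² + (ad − bc)²:
  41 · 41 = 1681: from (4² + 5²)(4² + 5²), take (4·4 − 5·5, 4·5 + 5·4) = (16 − 25, 20 + 20) = (-9, 40); dropping signs (only squares matter) gives (9, 40); check 9² + 40² = 81 + 1600 = 1681 ✓.
  Scale by k = 4: (4·9, 4·40) = (36, 160).
Step 4: Order so x ≤ y and verify: 36² + 160² = 1296 + 25600 = 26896 = n. ✓

n = 26896 = 36² + 160² (one valid representation with x ≤ y).


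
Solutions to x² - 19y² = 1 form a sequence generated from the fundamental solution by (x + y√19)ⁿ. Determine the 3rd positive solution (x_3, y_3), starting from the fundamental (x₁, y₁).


Step 1: Find the fundamental solution (x₁, y₁) of x² - 19y² = 1.
  Expand √19 as a continued fraction. a₀ = ⌊√19⌋ = 4; iterate m_{k+1} = d_k·a_k − m_k, d_{k+1} = (19 − m_{k+1}²)/d_k, a_{k+1} = ⌊(a₀ + m_{k+1})/d_{k+1}⌋ (starting m₀ = 0, d₀ = 1), with convergents p_k = a_k·p_{k-1} + p_{k-2}, q_k = a_k·q_{k-1} + q_{k-2} (p₋₁ = 1, q₋₁ = 0):
  k = 0: a₀ = 4; p₀/q₀ = 4/1; p₀² − 19·q₀² = 16 − 19 = -3.
  k = 1: m = 4, d = 3, a = ⌊(4 + 4)/3⌋ = 2; p/q = (2·4 + 1)/(2·1 + 0) = 9/2; p² − 19·q² = 81 − 76 = 5.
  k = 2: m = 2, d = 5, a = ⌊(4 + 2)/5⌋ = 1; p/q = (1·9 + 4)/(1·2 + 1) = 13/3; p² − 19·q² = 169 − 171 = -2.
  k = 3: m = 3, d = 2, a = ⌊(4 + 3)/2⌋ = 3; p/q = (3·13 + 9)/(3·3 + 2) = 48/11; p² − 19·q² = 2304 − 2299 = 5.
  k = 4: m = 3, d = 5, a = ⌊(4 + 3)/5⌋ = 1; p/q = (1·48 + 13)/(1·11 + 3) = 61/14; p² − 19·q² = 3721 − 3724 = -3.
  k = 5: m = 2, d = 3, a = ⌊(4 + 2)/3⌋ = 2; p/q = (2·61 + 48)/(2·14 + 11) = 170/39; p² − 19·q² = 28900 − 28899 = 1.
  The first convergent with p² − 19·q² = 1 gives the fundamental solution (x₁, y₁) = (170, 39).
Step 2: Apply the recurrence (x_{n+1}, y_{n+1}) = (x₁x_n + 19y₁y_n, x₁y_n + y₁x_n) repeatedly.
  From (x_1, y_1) = (170, 39): x_2 = 170·170 + 19·39·39 = 57799; y_2 = 170·39 + 39·170 = 13260.
  From (x_2, y_2) = (57799, 13260): x_3 = 170·57799 + 19·39·13260 = 19651490; y_3 = 170·13260 + 39·57799 = 4508361.
Step 3: Verify x_3² - 19·y_3² = 386181059220100 - 386181059220099 = 1 (should be 1). ✓

(x_1, y_1) = (170, 39); (x_3, y_3) = (19651490, 4508361).


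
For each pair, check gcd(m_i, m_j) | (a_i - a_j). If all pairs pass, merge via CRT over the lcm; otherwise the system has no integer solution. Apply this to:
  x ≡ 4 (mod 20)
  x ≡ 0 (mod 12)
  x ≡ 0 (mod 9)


Moduli 20, 12, 9 are not pairwise coprime, so CRT works modulo lcm(m_i) when all pairwise compatibility conditions hold.
Pairwise compatibility: gcd(m_i, m_j) must divide a_i - a_j for every pair.
Merge one congruence at a time:
  Start: x ≡ 4 (mod 20).
  Combine with x ≡ 0 (mod 12): gcd(20, 12) = 4; 0 - 4 = -4, which IS divisible by 4, so compatible.
    Write x = 4 + 20·t and substitute into x ≡ 0 (mod 12): 20·t ≡ 0 − 4 = -4 (mod 12).
    Divide the congruence (and modulus) by g = 4: 5·t ≡ -1 (mod 3).
    Reduce coefficients mod 3: 2·t ≡ 2 (mod 3).
    The inverse of 2 mod 3 is 2 (since 2·2 = 4 = 1·3 + 1), so t ≡ 2·2 = 4 ≡ 1 (mod 3).
    Then x = 4 + 20·1 = 24, valid modulo lcm(20, 12) = 60: x ≡ 24 (mod 60).
  Combine with x ≡ 0 (mod 9): gcd(60, 9) = 3; 0 - 24 = -24, which IS divisible by 3, so compatible.
    Write x = 24 + 60·t and substitute into x ≡ 0 (mod 9): 60·t ≡ 0 − 24 = -24 (mod 9).
    Divide the congruence (and modulus) by g = 3: 20·t ≡ -8 (mod 3).
    Reduce coefficients mod 3: 2·t ≡ 1 (mod 3).
    The inverse of 2 mod 3 is 2 (since 2·2 = 4 = 1·3 + 1), so t ≡ 2·1 = 2 ≡ 2 (mod 3).
    Then x = 24 + 60·2 = 144, valid modulo lcm(60, 9) = 180: x ≡ 144 (mod 180).
Verify: 144 mod 20 = 4, 144 mod 12 = 0, 144 mod 9 = 0.

x ≡ 144 (mod 180).


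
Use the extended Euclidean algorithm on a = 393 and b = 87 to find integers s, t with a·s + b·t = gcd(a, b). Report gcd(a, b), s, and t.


Euclidean algorithm on (393, 87) — divide until remainder is 0:
  393 = 4 · 87 + 45
  87 = 1 · 45 + 42
  45 = 1 · 42 + 3
  42 = 14 · 3 + 0
gcd(393, 87) = 3.
Track Bezout coefficients alongside the remainders: start with r₀ = 393 = a·1 + b·0 (s = 1, t = 0) and r₁ = 87 = a·0 + b·1 (s = 0, t = 1); each new remainder r_{k+1} = r_{k-1} − q_k·r_k inherits s_{k+1} = s_{k-1} − q_k·s_k, t_{k+1} = t_{k-1} − q_k·t_k, so r_k = a·s_k + b·t_k at every step:
  q = 4: r = 45, s = 1 − 4·0 = 1, t = 0 − 4·1 = -4  (check: 393·1 + 87·(-4) = 45)
  q = 1: r = 42, s = 0 − 1·1 = -1, t = 1 − 1·(-4) = 5  (check: 393·(-1) + 87·5 = 42)
  q = 1: r = 3, s = 1 − 1·(-1) = 2, t = -4 − 1·5 = -9  (check: 393·2 + 87·(-9) = 3)
The row with r = 3 (the gcd) gives the Bezout coefficients s = 2, t = -9.
Result: 393 · (2) + 87 · (-9) = 3.

gcd(393, 87) = 3; s = 2, t = -9 (check: 393·2 + 87·(-9) = 3).


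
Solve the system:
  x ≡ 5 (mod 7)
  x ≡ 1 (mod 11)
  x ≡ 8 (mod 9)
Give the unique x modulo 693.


Moduli 7, 11, 9 are pairwise coprime; by CRT there is a unique solution modulo M = 7 · 11 · 9 = 693.
Solve pairwise, accumulating the modulus:
  Start with x ≡ 5 (mod 7).
  Combine with x ≡ 1 (mod 11): since gcd(7, 11) = 1, we get a unique residue mod 77.
    Write x = 5 + 7·t and substitute into x ≡ 1 (mod 11): 7·t ≡ 1 − 5 = -4 (mod 11).
    Reduce coefficients mod 11: 7·t ≡ 7 (mod 11).
    The inverse of 7 mod 11 is 8 (since 7·8 = 56 = 5·11 + 1), so t ≡ 8·7 = 56 ≡ 1 (mod 11).
    Then x = 5 + 7·1 = 12, valid modulo lcm(7, 11) = 77: x ≡ 12 (mod 77).
  Combine with x ≡ 8 (mod 9): since gcd(77, 9) = 1, we get a unique residue mod 693.
    Write x = 12 + 77·t and substitute into x ≡ 8 (mod 9): 77·t ≡ 8 − 12 = -4 (mod 9).
    Reduce coefficients mod 9: 5·t ≡ 5 (mod 9).
    The inverse of 5 mod 9 is 2 (since 5·2 = 10 = 1·9 + 1), so t ≡ 2·5 = 10 ≡ 1 (mod 9).
    Then x = 12 + 77·1 = 89, valid modulo lcm(77, 9) = 693: x ≡ 89 (mod 693).
Verify: 89 mod 7 = 5 ✓, 89 mod 11 = 1 ✓, 89 mod 9 = 8 ✓.

x ≡ 89 (mod 693).


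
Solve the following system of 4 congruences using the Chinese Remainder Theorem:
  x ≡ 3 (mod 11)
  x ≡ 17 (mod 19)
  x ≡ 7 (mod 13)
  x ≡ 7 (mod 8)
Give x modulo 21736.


Product of moduli M = 11 · 19 · 13 · 8 = 21736.
Merge one congruence at a time:
  Start: x ≡ 3 (mod 11).
  Combine with x ≡ 17 (mod 19); new modulus lcm = 209.
    Write x = 3 + 11·t and substitute into x ≡ 17 (mod 19): 11·t ≡ 17 − 3 = 14 (mod 19).
    The inverse of 11 mod 19 is 7 (since 11·7 = 77 = 4·19 + 1), so t ≡ 7·14 = 98 ≡ 3 (mod 19).
    Then x = 3 + 11·3 = 36, valid modulo lcm(11, 19) = 209: x ≡ 36 (mod 209).
  Combine with x ≡ 7 (mod 13); new modulus lcm = 2717.
    Write x = 36 + 209·t and substitute into x ≡ 7 (mod 13): 209·t ≡ 7 − 36 = -29 (mod 13).
    Reduce coefficients mod 13: 1·t ≡ 10 (mod 13).
    So t ≡ 10 (mod 13).
    Then x = 36 + 209·10 = 2126, valid modulo lcm(209, 13) = 2717: x ≡ 2126 (mod 2717).
  Combine with x ≡ 7 (mod 8); new modulus lcm = 21736.
    Write x = 2126 + 2717·t and substitute into x ≡ 7 (mod 8): 2717·t ≡ 7 − 2126 = -2119 (mod 8).
    Reduce coefficients mod 8: 5·t ≡ 1 (mod 8).
    The inverse of 5 mod 8 is 5 (since 5·5 = 25 = 3·8 + 1), so t ≡ 5·1 = 5 ≡ 5 (mod 8).
    Then x = 2126 + 2717·5 = 15711, valid modulo lcm(2717, 8) = 21736: x ≡ 15711 (mod 21736).
Verify against each original: 15711 mod 11 = 3, 15711 mod 19 = 17, 15711 mod 13 = 7, 15711 mod 8 = 7.

x ≡ 15711 (mod 21736).


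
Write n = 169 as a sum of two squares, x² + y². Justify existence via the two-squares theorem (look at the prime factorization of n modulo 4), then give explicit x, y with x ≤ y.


Step 1: Factor n = 169 = 13^2.
Step 2: Check the mod-4 condition on each prime factor: 13 ≡ 1 (mod 4), exponent 2.
All primes ≡ 3 (mod 4) appear to even exponent (or don't appear), so by the two-squares theorem n IS expressible as a sum of two squares.
Step 3: Build a representation. Here n = 13 · 13 is a product of primes ≡ 1 (mod 4). Each prime p ≡ 1 (mod 4) is itself a sum of two squares; find a² by testing p − a² for a perfect square:
  13: 13 − 1² = 12, 13 − 2² = 9 = 3² ⇒ 13 = 2² + 3².
  Combine using the Brahmagupta–Fibonacci identity (a² + b²)(c² + d²) = (ac − bd)² + (ad + bc)² = (ac + bd)² + (ad − bc)²:
  13 · 13 = 169: from (2² + 3²)(2² + 3²), take (2·2 − 3·3, 2·3 + 3·2) = (4 − 9, 6 + 6) = (-5, 12); dropping signs (only squares matter) gives (5, 12); check 5² + 12² = 25 + 144 = 169 ✓.
Step 4: Order so x ≤ y and verify: 5² + 12² = 25 + 144 = 169 = n. ✓

n = 169 = 5² + 12² (one valid representation with x ≤ y).


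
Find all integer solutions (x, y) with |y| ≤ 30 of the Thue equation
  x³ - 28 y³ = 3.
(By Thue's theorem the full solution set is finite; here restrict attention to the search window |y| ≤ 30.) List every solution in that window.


The equation is x³ - 28y³ = 3. For fixed y, x³ = 28·y³ + 3, so a solution requires the RHS to be a perfect cube.
Strategy: iterate y from -30 to 30, compute RHS = 28·y³ + 3, and check whether it is a (positive or negative) perfect cube.
Check small values of y:
  y = 0: RHS = 3 is not a perfect cube.
  y = 1: RHS = 31 is not a perfect cube.
  y = -1: RHS = -25 is not a perfect cube.
  y = 2: RHS = 227 is not a perfect cube.
  y = -2: RHS = -221 is not a perfect cube.
  y = 3: RHS = 759 is not a perfect cube.
  y = -3: RHS = -753 is not a perfect cube.
Continuing the search up to |y| = 30 finds no solutions either.
No (x, y) in the scanned range satisfies the equation.

No integer solutions with |y| ≤ 30.


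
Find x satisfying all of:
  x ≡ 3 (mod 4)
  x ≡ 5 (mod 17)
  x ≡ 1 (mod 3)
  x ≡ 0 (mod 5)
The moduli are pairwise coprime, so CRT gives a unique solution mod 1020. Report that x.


Product of moduli M = 4 · 17 · 3 · 5 = 1020.
Merge one congruence at a time:
  Start: x ≡ 3 (mod 4).
  Combine with x ≡ 5 (mod 17); new modulus lcm = 68.
    Write x = 3 + 4·t and substitute into x ≡ 5 (mod 17): 4·t ≡ 5 − 3 = 2 (mod 17).
    The inverse of 4 mod 17 is 13 (since 4·13 = 52 = 3·17 + 1), so t ≡ 13·2 = 26 ≡ 9 (mod 17).
    Then x = 3 + 4·9 = 39, valid modulo lcm(4, 17) = 68: x ≡ 39 (mod 68).
  Combine with x ≡ 1 (mod 3); new modulus lcm = 204.
    Write x = 39 + 68·t and substitute into x ≡ 1 (mod 3): 68·t ≡ 1 − 39 = -38 (mod 3).
    Reduce coefficients mod 3: 2·t ≡ 1 (mod 3).
    The inverse of 2 mod 3 is 2 (since 2·2 = 4 = 1·3 + 1), so t ≡ 2·1 = 2 ≡ 2 (mod 3).
    Then x = 39 + 68·2 = 175, valid modulo lcm(68, 3) = 204: x ≡ 175 (mod 204).
  Combine with x ≡ 0 (mod 5); new modulus lcm = 1020.
    Write x = 175 + 204·t and substitute into x ≡ 0 (mod 5): 204·t ≡ 0 − 175 = -175 (mod 5).
    Reduce coefficients mod 5: 4·t ≡ 0 (mod 5).
    The inverse of 4 mod 5 is 4 (since 4·4 = 16 = 3·5 + 1), so t ≡ 4·0 = 0 ≡ 0 (mod 5).
    Then x = 175 + 204·0 = 175, valid modulo lcm(204, 5) = 1020: x ≡ 175 (mod 1020).
Verify against each original: 175 mod 4 = 3, 175 mod 17 = 5, 175 mod 3 = 1, 175 mod 5 = 0.

x ≡ 175 (mod 1020).


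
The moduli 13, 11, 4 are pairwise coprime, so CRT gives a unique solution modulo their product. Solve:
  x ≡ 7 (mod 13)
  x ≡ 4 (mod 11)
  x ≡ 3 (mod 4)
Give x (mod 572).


Moduli 13, 11, 4 are pairwise coprime; by CRT there is a unique solution modulo M = 13 · 11 · 4 = 572.
Solve pairwise, accumulating the modulus:
  Start with x ≡ 7 (mod 13).
  Combine with x ≡ 4 (mod 11): since gcd(13, 11) = 1, we get a unique residue mod 143.
    Write x = 7 + 13·t and substitute into x ≡ 4 (mod 11): 13·t ≡ 4 − 7 = -3 (mod 11).
    Reduce coefficients mod 11: 2·t ≡ 8 (mod 11).
    The inverse of 2 mod 11 is 6 (since 2·6 = 12 = 1·11 + 1), so t ≡ 6·8 = 48 ≡ 4 (mod 11).
    Then x = 7 + 13·4 = 59, valid modulo lcm(13, 11) = 143: x ≡ 59 (mod 143).
  Combine with x ≡ 3 (mod 4): since gcd(143, 4) = 1, we get a unique residue mod 572.
    Write x = 59 + 143·t and substitute into x ≡ 3 (mod 4): 143·t ≡ 3 − 59 = -56 (mod 4).
    Reduce coefficients mod 4: 3·t ≡ 0 (mod 4).
    The inverse of 3 mod 4 is 3 (since 3·3 = 9 = 2·4 + 1), so t ≡ 3·0 = 0 ≡ 0 (mod 4).
    Then x = 59 + 143·0 = 59, valid modulo lcm(143, 4) = 572: x ≡ 59 (mod 572).
Verify: 59 mod 13 = 7 ✓, 59 mod 11 = 4 ✓, 59 mod 4 = 3 ✓.

x ≡ 59 (mod 572).


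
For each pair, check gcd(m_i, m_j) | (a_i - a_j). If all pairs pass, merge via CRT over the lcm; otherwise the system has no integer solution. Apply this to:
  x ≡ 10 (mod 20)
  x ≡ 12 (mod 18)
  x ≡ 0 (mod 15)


Moduli 20, 18, 15 are not pairwise coprime, so CRT works modulo lcm(m_i) when all pairwise compatibility conditions hold.
Pairwise compatibility: gcd(m_i, m_j) must divide a_i - a_j for every pair.
Merge one congruence at a time:
  Start: x ≡ 10 (mod 20).
  Combine with x ≡ 12 (mod 18): gcd(20, 18) = 2; 12 - 10 = 2, which IS divisible by 2, so compatible.
    Write x = 10 + 20·t and substitute into x ≡ 12 (mod 18): 20·t ≡ 12 − 10 = 2 (mod 18).
    Divide the congruence (and modulus) by g = 2: 10·t ≡ 1 (mod 9).
    Reduce coefficients mod 9: 1·t ≡ 1 (mod 9).
    So t ≡ 1 (mod 9).
    Then x = 10 + 20·1 = 30, valid modulo lcm(20, 18) = 180: x ≡ 30 (mod 180).
  Combine with x ≡ 0 (mod 15): gcd(180, 15) = 15; 0 - 30 = -30, which IS divisible by 15, so compatible.
    Write x = 30 + 180·t and substitute into x ≡ 0 (mod 15): 180·t ≡ 0 − 30 = -30 (mod 15).
    Divide the congruence (and modulus) by g = 15: 12·t ≡ -2 (mod 1).
    Modulo 1 every t works; take t = 0.
    Then x = 30 + 180·0 = 30, valid modulo lcm(180, 15) = 180: x ≡ 30 (mod 180).
Verify: 30 mod 20 = 10, 30 mod 18 = 12, 30 mod 15 = 0.

x ≡ 30 (mod 180).


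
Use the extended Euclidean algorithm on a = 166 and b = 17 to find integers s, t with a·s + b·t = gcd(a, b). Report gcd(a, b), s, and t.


Euclidean algorithm on (166, 17) — divide until remainder is 0:
  166 = 9 · 17 + 13
  17 = 1 · 13 + 4
  13 = 3 · 4 + 1
  4 = 4 · 1 + 0
gcd(166, 17) = 1.
Track Bezout coefficients alongside the remainders: start with r₀ = 166 = a·1 + b·0 (s = 1, t = 0) and r₁ = 17 = a·0 + b·1 (s = 0, t = 1); each new remainder r_{k+1} = r_{k-1} − q_k·r_k inherits s_{k+1} = s_{k-1} − q_k·s_k, t_{k+1} = t_{k-1} − q_k·t_k, so r_k = a·s_k + b·t_k at every step:
  q = 9: r = 13, s = 1 − 9·0 = 1, t = 0 − 9·1 = -9  (check: 166·1 + 17·(-9) = 13)
  q = 1: r = 4, s = 0 − 1·1 = -1, t = 1 − 1·(-9) = 10  (check: 166·(-1) + 17·10 = 4)
  q = 3: r = 1, s = 1 − 3·(-1) = 4, t = -9 − 3·10 = -39  (check: 166·4 + 17·(-39) = 1)
The row with r = 1 (the gcd) gives the Bezout coefficients s = 4, t = -39.
Result: 166 · (4) + 17 · (-39) = 1.

gcd(166, 17) = 1; s = 4, t = -39 (check: 166·4 + 17·(-39) = 1).


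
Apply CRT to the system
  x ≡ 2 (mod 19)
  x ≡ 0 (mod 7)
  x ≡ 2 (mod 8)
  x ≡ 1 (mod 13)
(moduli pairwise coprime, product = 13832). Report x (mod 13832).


Product of moduli M = 19 · 7 · 8 · 13 = 13832.
Merge one congruence at a time:
  Start: x ≡ 2 (mod 19).
  Combine with x ≡ 0 (mod 7); new modulus lcm = 133.
    Write x = 2 + 19·t and substitute into x ≡ 0 (mod 7): 19·t ≡ 0 − 2 = -2 (mod 7).
    Reduce coefficients mod 7: 5·t ≡ 5 (mod 7).
    The inverse of 5 mod 7 is 3 (since 5·3 = 15 = 2·7 + 1), so t ≡ 3·5 = 15 ≡ 1 (mod 7).
    Then x = 2 + 19·1 = 21, valid modulo lcm(19, 7) = 133: x ≡ 21 (mod 133).
  Combine with x ≡ 2 (mod 8); new modulus lcm = 1064.
    Write x = 21 + 133·t and substitute into x ≡ 2 (mod 8): 133·t ≡ 2 − 21 = -19 (mod 8).
    Reduce coefficients mod 8: 5·t ≡ 5 (mod 8).
    The inverse of 5 mod 8 is 5 (since 5·5 = 25 = 3·8 + 1), so t ≡ 5·5 = 25 ≡ 1 (mod 8).
    Then x = 21 + 133·1 = 154, valid modulo lcm(133, 8) = 1064: x ≡ 154 (mod 1064).
  Combine with x ≡ 1 (mod 13); new modulus lcm = 13832.
    Write x = 154 + 1064·t and substitute into x ≡ 1 (mod 13): 1064·t ≡ 1 − 154 = -153 (mod 13).
    Reduce coefficients mod 13: 11·t ≡ 3 (mod 13).
    The inverse of 11 mod 13 is 6 (since 11·6 = 66 = 5·13 + 1), so t ≡ 6·3 = 18 ≡ 5 (mod 13).
    Then x = 154 + 1064·5 = 5474, valid modulo lcm(1064, 13) = 13832: x ≡ 5474 (mod 13832).
Verify against each original: 5474 mod 19 = 2, 5474 mod 7 = 0, 5474 mod 8 = 2, 5474 mod 13 = 1.

x ≡ 5474 (mod 13832).


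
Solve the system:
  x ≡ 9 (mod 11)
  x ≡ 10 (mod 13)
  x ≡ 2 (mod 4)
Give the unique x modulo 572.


Moduli 11, 13, 4 are pairwise coprime; by CRT there is a unique solution modulo M = 11 · 13 · 4 = 572.
Solve pairwise, accumulating the modulus:
  Start with x ≡ 9 (mod 11).
  Combine with x ≡ 10 (mod 13): since gcd(11, 13) = 1, we get a unique residue mod 143.
    Write x = 9 + 11·t and substitute into x ≡ 10 (mod 13): 11·t ≡ 10 − 9 = 1 (mod 13).
    The inverse of 11 mod 13 is 6 (since 11·6 = 66 = 5·13 + 1), so t ≡ 6·1 = 6 ≡ 6 (mod 13).
    Then x = 9 + 11·6 = 75, valid modulo lcm(11, 13) = 143: x ≡ 75 (mod 143).
  Combine with x ≡ 2 (mod 4): since gcd(143, 4) = 1, we get a unique residue mod 572.
    Write x = 75 + 143·t and substitute into x ≡ 2 (mod 4): 143·t ≡ 2 − 75 = -73 (mod 4).
    Reduce coefficients mod 4: 3·t ≡ 3 (mod 4).
    The inverse of 3 mod 4 is 3 (since 3·3 = 9 = 2·4 + 1), so t ≡ 3·3 = 9 ≡ 1 (mod 4).
    Then x = 75 + 143·1 = 218, valid modulo lcm(143, 4) = 572: x ≡ 218 (mod 572).
Verify: 218 mod 11 = 9 ✓, 218 mod 13 = 10 ✓, 218 mod 4 = 2 ✓.

x ≡ 218 (mod 572).


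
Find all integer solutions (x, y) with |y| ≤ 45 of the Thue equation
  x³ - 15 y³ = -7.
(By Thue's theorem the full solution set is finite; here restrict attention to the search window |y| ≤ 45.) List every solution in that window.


The equation is x³ - 15y³ = -7. For fixed y, x³ = 15·y³ − 7, so a solution requires the RHS to be a perfect cube.
Strategy: iterate y from -45 to 45, compute RHS = 15·y³ − 7, and check whether it is a (positive or negative) perfect cube.
Check small values of y:
  y = 0: RHS = -7 is not a perfect cube.
  y = 1: RHS = 8 = (2)³ ⇒ x = 2 works.
  y = -1: RHS = -22 is not a perfect cube.
  y = 2: RHS = 113 is not a perfect cube.
  y = -2: RHS = -127 is not a perfect cube.
  y = 3: RHS = 398 is not a perfect cube.
  y = -3: RHS = -412 is not a perfect cube.
Continuing the search up to |y| = 45 finds no further solutions beyond those listed.
Collected solutions: (2, 1).

Solutions (with |y| ≤ 45): (2, 1).


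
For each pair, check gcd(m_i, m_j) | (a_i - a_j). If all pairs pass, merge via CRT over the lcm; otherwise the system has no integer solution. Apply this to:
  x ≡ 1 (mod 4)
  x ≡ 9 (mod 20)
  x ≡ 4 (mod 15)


Moduli 4, 20, 15 are not pairwise coprime, so CRT works modulo lcm(m_i) when all pairwise compatibility conditions hold.
Pairwise compatibility: gcd(m_i, m_j) must divide a_i - a_j for every pair.
Merge one congruence at a time:
  Start: x ≡ 1 (mod 4).
  Combine with x ≡ 9 (mod 20): gcd(4, 20) = 4; 9 - 1 = 8, which IS divisible by 4, so compatible.
    Write x = 1 + 4·t and substitute into x ≡ 9 (mod 20): 4·t ≡ 9 − 1 = 8 (mod 20).
    Divide the congruence (and modulus) by g = 4: 1·t ≡ 2 (mod 5).
    So t ≡ 2 (mod 5).
    Then x = 1 + 4·2 = 9, valid modulo lcm(4, 20) = 20: x ≡ 9 (mod 20).
  Combine with x ≡ 4 (mod 15): gcd(20, 15) = 5; 4 - 9 = -5, which IS divisible by 5, so compatible.
    Write x = 9 + 20·t and substitute into x ≡ 4 (mod 15): 20·t ≡ 4 − 9 = -5 (mod 15).
    Divide the congruence (and modulus) by g = 5: 4·t ≡ -1 (mod 3).
    Reduce coefficients mod 3: 1·t ≡ 2 (mod 3).
    So t ≡ 2 (mod 3).
    Then x = 9 + 20·2 = 49, valid modulo lcm(20, 15) = 60: x ≡ 49 (mod 60).
Verify: 49 mod 4 = 1, 49 mod 20 = 9, 49 mod 15 = 4.

x ≡ 49 (mod 60).


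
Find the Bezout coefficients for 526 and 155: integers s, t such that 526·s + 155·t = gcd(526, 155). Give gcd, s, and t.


Euclidean algorithm on (526, 155) — divide until remainder is 0:
  526 = 3 · 155 + 61
  155 = 2 · 61 + 33
  61 = 1 · 33 + 28
  33 = 1 · 28 + 5
  28 = 5 · 5 + 3
  5 = 1 · 3 + 2
  3 = 1 · 2 + 1
  2 = 2 · 1 + 0
gcd(526, 155) = 1.
Track Bezout coefficients alongside the remainders: start with r₀ = 526 = a·1 + b·0 (s = 1, t = 0) and r₁ = 155 = a·0 + b·1 (s = 0, t = 1); each new remainder r_{k+1} = r_{k-1} − q_k·r_k inherits s_{k+1} = s_{k-1} − q_k·s_k, t_{k+1} = t_{k-1} − q_k·t_k, so r_k = a·s_k + b·t_k at every step:
  q = 3: r = 61, s = 1 − 3·0 = 1, t = 0 − 3·1 = -3  (check: 526·1 + 155·(-3) = 61)
  q = 2: r = 33, s = 0 − 2·1 = -2, t = 1 − 2·(-3) = 7  (check: 526·(-2) + 155·7 = 33)
  q = 1: r = 28, s = 1 − 1·(-2) = 3, t = -3 − 1·7 = -10  (check: 526·3 + 155·(-10) = 28)
  q = 1: r = 5, s = -2 − 1·3 = -5, t = 7 − 1·(-10) = 17  (check: 526·(-5) + 155·17 = 5)
  q = 5: r = 3, s = 3 − 5·(-5) = 28, t = -10 − 5·17 = -95  (check: 526·28 + 155·(-95) = 3)
  q = 1: r = 2, s = -5 − 1·28 = -33, t = 17 − 1·(-95) = 112  (check: 526·(-33) + 155·112 = 2)
  q = 1: r = 1, s = 28 − 1·(-33) = 61, t = -95 − 1·112 = -207  (check: 526·61 + 155·(-207) = 1)
The row with r = 1 (the gcd) gives the Bezout coefficients s = 61, t = -207.
Result: 526 · (61) + 155 · (-207) = 1.

gcd(526, 155) = 1; s = 61, t = -207 (check: 526·61 + 155·(-207) = 1).


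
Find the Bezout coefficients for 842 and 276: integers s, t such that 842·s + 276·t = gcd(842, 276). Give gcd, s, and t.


Euclidean algorithm on (842, 276) — divide until remainder is 0:
  842 = 3 · 276 + 14
  276 = 19 · 14 + 10
  14 = 1 · 10 + 4
  10 = 2 · 4 + 2
  4 = 2 · 2 + 0
gcd(842, 276) = 2.
Track Bezout coefficients alongside the remainders: start with r₀ = 842 = a·1 + b·0 (s = 1, t = 0) and r₁ = 276 = a·0 + b·1 (s = 0, t = 1); each new remainder r_{k+1} = r_{k-1} − q_k·r_k inherits s_{k+1} = s_{k-1} − q_k·s_k, t_{k+1} = t_{k-1} − q_k·t_k, so r_k = a·s_k + b·t_k at every step:
  q = 3: r = 14, s = 1 − 3·0 = 1, t = 0 − 3·1 = -3  (check: 842·1 + 276·(-3) = 14)
  q = 19: r = 10, s = 0 − 19·1 = -19, t = 1 − 19·(-3) = 58  (check: 842·(-19) + 276·58 = 10)
  q = 1: r = 4, s = 1 − 1·(-19) = 20, t = -3 − 1·58 = -61  (check: 842·20 + 276·(-61) = 4)
  q = 2: r = 2, s = -19 − 2·20 = -59, t = 58 − 2·(-61) = 180  (check: 842·(-59) + 276·180 = 2)
The row with r = 2 (the gcd) gives the Bezout coefficients s = -59, t = 180.
Result: 842 · (-59) + 276 · (180) = 2.

gcd(842, 276) = 2; s = -59, t = 180 (check: 842·(-59) + 276·180 = 2).


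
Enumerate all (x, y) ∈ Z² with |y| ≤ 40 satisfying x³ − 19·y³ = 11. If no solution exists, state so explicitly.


The equation is x³ - 19y³ = 11. For fixed y, x³ = 19·y³ + 11, so a solution requires the RHS to be a perfect cube.
Strategy: iterate y from -40 to 40, compute RHS = 19·y³ + 11, and check whether it is a (positive or negative) perfect cube.
Check small values of y:
  y = 0: RHS = 11 is not a perfect cube.
  y = 1: RHS = 30 is not a perfect cube.
  y = -1: RHS = -8 = (-2)³ ⇒ x = -2 works.
  y = 2: RHS = 163 is not a perfect cube.
  y = -2: RHS = -141 is not a perfect cube.
  y = 3: RHS = 524 is not a perfect cube.
  y = -3: RHS = -502 is not a perfect cube.
Continuing the search up to |y| = 40 finds no further solutions beyond those listed.
Collected solutions: (-2, -1).

Solutions (with |y| ≤ 40): (-2, -1).


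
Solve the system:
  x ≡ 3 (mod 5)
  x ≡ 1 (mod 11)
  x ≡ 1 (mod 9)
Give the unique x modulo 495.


Moduli 5, 11, 9 are pairwise coprime; by CRT there is a unique solution modulo M = 5 · 11 · 9 = 495.
Solve pairwise, accumulating the modulus:
  Start with x ≡ 3 (mod 5).
  Combine with x ≡ 1 (mod 11): since gcd(5, 11) = 1, we get a unique residue mod 55.
    Write x = 3 + 5·t and substitute into x ≡ 1 (mod 11): 5·t ≡ 1 − 3 = -2 (mod 11).
    Reduce coefficients mod 11: 5·t ≡ 9 (mod 11).
    The inverse of 5 mod 11 is 9 (since 5·9 = 45 = 4·11 + 1), so t ≡ 9·9 = 81 ≡ 4 (mod 11).
    Then x = 3 + 5·4 = 23, valid modulo lcm(5, 11) = 55: x ≡ 23 (mod 55).
  Combine with x ≡ 1 (mod 9): since gcd(55, 9) = 1, we get a unique residue mod 495.
    Write x = 23 + 55·t and substitute into x ≡ 1 (mod 9): 55·t ≡ 1 − 23 = -22 (mod 9).
    Reduce coefficients mod 9: 1·t ≡ 5 (mod 9).
    So t ≡ 5 (mod 9).
    Then x = 23 + 55·5 = 298, valid modulo lcm(55, 9) = 495: x ≡ 298 (mod 495).
Verify: 298 mod 5 = 3 ✓, 298 mod 11 = 1 ✓, 298 mod 9 = 1 ✓.

x ≡ 298 (mod 495).


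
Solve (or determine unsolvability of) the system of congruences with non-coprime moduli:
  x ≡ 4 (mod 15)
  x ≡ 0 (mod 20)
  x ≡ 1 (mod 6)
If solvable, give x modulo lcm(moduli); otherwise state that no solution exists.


Moduli 15, 20, 6 are not pairwise coprime, so CRT works modulo lcm(m_i) when all pairwise compatibility conditions hold.
Pairwise compatibility: gcd(m_i, m_j) must divide a_i - a_j for every pair.
Merge one congruence at a time:
  Start: x ≡ 4 (mod 15).
  Combine with x ≡ 0 (mod 20): gcd(15, 20) = 5, and 0 - 4 = -4 is NOT divisible by 5.
    ⇒ system is inconsistent (no integer solution).

No solution (the system is inconsistent).


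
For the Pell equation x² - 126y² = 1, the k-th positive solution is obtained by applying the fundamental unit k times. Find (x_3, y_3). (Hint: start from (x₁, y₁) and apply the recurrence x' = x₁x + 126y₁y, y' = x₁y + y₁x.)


Step 1: Find the fundamental solution (x₁, y₁) of x² - 126y² = 1.
  Expand √126 as a continued fraction. a₀ = ⌊√126⌋ = 11; iterate m_{k+1} = d_k·a_k − m_k, d_{k+1} = (126 − m_{k+1}²)/d_k, a_{k+1} = ⌊(a₀ + m_{k+1})/d_{k+1}⌋ (starting m₀ = 0, d₀ = 1), with convergents p_k = a_k·p_{k-1} + p_{k-2}, q_k = a_k·q_{k-1} + q_{k-2} (p₋₁ = 1, q₋₁ = 0):
  k = 0: a₀ = 11; p₀/q₀ = 11/1; p₀² − 126·q₀² = 121 − 126 = -5.
  k = 1: m = 11, d = 5, a = ⌊(11 + 11)/5⌋ = 4; p/q = (4·11 + 1)/(4·1 + 0) = 45/4; p² − 126·q² = 2025 − 2016 = 9.
  k = 2: m = 9, d = 9, a = ⌊(11 + 9)/9⌋ = 2; p/q = (2·45 + 11)/(2·4 + 1) = 101/9; p² − 126·q² = 10201 − 10206 = -5.
  k = 3: m = 9, d = 5, a = ⌊(11 + 9)/5⌋ = 4; p/q = (4·101 + 45)/(4·9 + 4) = 449/40; p² − 126·q² = 201601 − 201600 = 1.
  The first convergent with p² − 126·q² = 1 gives the fundamental solution (x₁, y₁) = (449, 40).
Step 2: Apply the recurrence (x_{n+1}, y_{n+1}) = (x₁x_n + 126y₁y_n, x₁y_n + y₁x_n) repeatedly.
  From (x_1, y_1) = (449, 40): x_2 = 449·449 + 126·40·40 = 403201; y_2 = 449·40 + 40·449 = 35920.
  From (x_2, y_2) = (403201, 35920): x_3 = 449·403201 + 126·40·35920 = 362074049; y_3 = 449·35920 + 40·403201 = 32256120.
Step 3: Verify x_3² - 126·y_3² = 131097616959254401 - 131097616959254400 = 1 (should be 1). ✓

(x_1, y_1) = (449, 40); (x_3, y_3) = (362074049, 32256120).


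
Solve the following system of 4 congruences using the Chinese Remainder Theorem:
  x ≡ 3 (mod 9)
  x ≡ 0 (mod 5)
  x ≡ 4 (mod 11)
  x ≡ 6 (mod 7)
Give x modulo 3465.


Product of moduli M = 9 · 5 · 11 · 7 = 3465.
Merge one congruence at a time:
  Start: x ≡ 3 (mod 9).
  Combine with x ≡ 0 (mod 5); new modulus lcm = 45.
    Write x = 3 + 9·t and substitute into x ≡ 0 (mod 5): 9·t ≡ 0 − 3 = -3 (mod 5).
    Reduce coefficients mod 5: 4·t ≡ 2 (mod 5).
    The inverse of 4 mod 5 is 4 (since 4·4 = 16 = 3·5 + 1), so t ≡ 4·2 = 8 ≡ 3 (mod 5).
    Then x = 3 + 9·3 = 30, valid modulo lcm(9, 5) = 45: x ≡ 30 (mod 45).
  Combine with x ≡ 4 (mod 11); new modulus lcm = 495.
    Write x = 30 + 45·t and substitute into x ≡ 4 (mod 11): 45·t ≡ 4 − 30 = -26 (mod 11).
    Reduce coefficients mod 11: 1·t ≡ 7 (mod 11).
    So t ≡ 7 (mod 11).
    Then x = 30 + 45·7 = 345, valid modulo lcm(45, 11) = 495: x ≡ 345 (mod 495).
  Combine with x ≡ 6 (mod 7); new modulus lcm = 3465.
    Write x = 345 + 495·t and substitute into x ≡ 6 (mod 7): 495·t ≡ 6 − 345 = -339 (mod 7).
    Reduce coefficients mod 7: 5·t ≡ 4 (mod 7).
    The inverse of 5 mod 7 is 3 (since 5·3 = 15 = 2·7 + 1), so t ≡ 3·4 = 12 ≡ 5 (mod 7).
    Then x = 345 + 495·5 = 2820, valid modulo lcm(495, 7) = 3465: x ≡ 2820 (mod 3465).
Verify against each original: 2820 mod 9 = 3, 2820 mod 5 = 0, 2820 mod 11 = 4, 2820 mod 7 = 6.

x ≡ 2820 (mod 3465).


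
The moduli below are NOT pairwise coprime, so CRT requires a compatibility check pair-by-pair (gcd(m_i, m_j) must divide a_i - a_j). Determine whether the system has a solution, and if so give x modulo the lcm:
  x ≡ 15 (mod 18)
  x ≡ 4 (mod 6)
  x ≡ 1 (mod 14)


Moduli 18, 6, 14 are not pairwise coprime, so CRT works modulo lcm(m_i) when all pairwise compatibility conditions hold.
Pairwise compatibility: gcd(m_i, m_j) must divide a_i - a_j for every pair.
Merge one congruence at a time:
  Start: x ≡ 15 (mod 18).
  Combine with x ≡ 4 (mod 6): gcd(18, 6) = 6, and 4 - 15 = -11 is NOT divisible by 6.
    ⇒ system is inconsistent (no integer solution).

No solution (the system is inconsistent).


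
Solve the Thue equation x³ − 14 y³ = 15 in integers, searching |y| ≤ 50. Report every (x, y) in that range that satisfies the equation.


The equation is x³ - 14y³ = 15. For fixed y, x³ = 14·y³ + 15, so a solution requires the RHS to be a perfect cube.
Strategy: iterate y from -50 to 50, compute RHS = 14·y³ + 15, and check whether it is a (positive or negative) perfect cube.
Check small values of y:
  y = 0: RHS = 15 is not a perfect cube.
  y = 1: RHS = 29 is not a perfect cube.
  y = -1: RHS = 1 = (1)³ ⇒ x = 1 works.
  y = 2: RHS = 127 is not a perfect cube.
  y = -2: RHS = -97 is not a perfect cube.
  y = 3: RHS = 393 is not a perfect cube.
  y = -3: RHS = -363 is not a perfect cube.
Continuing the search up to |y| = 50 finds no further solutions beyond those listed.
Collected solutions: (1, -1).

Solutions (with |y| ≤ 50): (1, -1).


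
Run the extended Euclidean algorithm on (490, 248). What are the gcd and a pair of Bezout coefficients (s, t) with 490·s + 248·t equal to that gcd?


Euclidean algorithm on (490, 248) — divide until remainder is 0:
  490 = 1 · 248 + 242
  248 = 1 · 242 + 6
  242 = 40 · 6 + 2
  6 = 3 · 2 + 0
gcd(490, 248) = 2.
Track Bezout coefficients alongside the remainders: start with r₀ = 490 = a·1 + b·0 (s = 1, t = 0) and r₁ = 248 = a·0 + b·1 (s = 0, t = 1); each new remainder r_{k+1} = r_{k-1} − q_k·r_k inherits s_{k+1} = s_{k-1} − q_k·s_k, t_{k+1} = t_{k-1} − q_k·t_k, so r_k = a·s_k + b·t_k at every step:
  q = 1: r = 242, s = 1 − 1·0 = 1, t = 0 − 1·1 = -1  (check: 490·1 + 248·(-1) = 242)
  q = 1: r = 6, s = 0 − 1·1 = -1, t = 1 − 1·(-1) = 2  (check: 490·(-1) + 248·2 = 6)
  q = 40: r = 2, s = 1 − 40·(-1) = 41, t = -1 − 40·2 = -81  (check: 490·41 + 248·(-81) = 2)
The row with r = 2 (the gcd) gives the Bezout coefficients s = 41, t = -81.
Result: 490 · (41) + 248 · (-81) = 2.

gcd(490, 248) = 2; s = 41, t = -81 (check: 490·41 + 248·(-81) = 2).
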